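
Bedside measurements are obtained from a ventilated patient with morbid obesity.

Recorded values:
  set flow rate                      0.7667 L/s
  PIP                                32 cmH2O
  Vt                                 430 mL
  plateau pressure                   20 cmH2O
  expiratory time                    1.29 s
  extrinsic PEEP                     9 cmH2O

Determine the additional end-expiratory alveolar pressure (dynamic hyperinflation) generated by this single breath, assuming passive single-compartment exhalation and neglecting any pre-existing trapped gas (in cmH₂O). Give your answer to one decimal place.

1.3

R = (PIP − Pplat)/V̇ = (32 − 20) / 0.7667 = 12.0/0.7667 = 15.651 cmH2O·s/L.
C = Vt/(Pplat − PEEP) = 430.0 / (20 − 9) = 430.0/11.0 = 39.091 mL/cmH2O.
τ = R × C = 15.651 × 0.03909 L/cmH2O = 0.6118 s.
Fraction remaining = e^(−Te/τ) = e^(−1.29/0.6118) = 0.1214; trapped volume = 430.0 × 0.1214 = 52.202 mL.
Additional alveolar pressure from trapping ≈ V_trapped / C = 52.202 / 39.091 = 1.335 cmH2O.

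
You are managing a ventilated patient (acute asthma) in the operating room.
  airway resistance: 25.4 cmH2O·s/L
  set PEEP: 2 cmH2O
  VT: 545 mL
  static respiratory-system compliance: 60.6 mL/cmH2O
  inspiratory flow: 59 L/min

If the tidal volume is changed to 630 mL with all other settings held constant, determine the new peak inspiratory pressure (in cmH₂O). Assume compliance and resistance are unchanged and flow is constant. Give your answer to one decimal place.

37.4

Flow: 59 L/min ÷ 60 = 0.9833 L/s.
PIP = Vt/C + R·V̇ + PEEP (constant-flow equation of motion).
Only the elastic term changes: ΔPIP = ΔVt / C = (630 − 545) / 60.6 = 1.403 cmH2O.
Original PIP = 545/60.6 + 25.4×0.9833 + 2 = 35.969 cmH2O; new PIP = 35.969 + (1.403) = 37.372 cmH2O.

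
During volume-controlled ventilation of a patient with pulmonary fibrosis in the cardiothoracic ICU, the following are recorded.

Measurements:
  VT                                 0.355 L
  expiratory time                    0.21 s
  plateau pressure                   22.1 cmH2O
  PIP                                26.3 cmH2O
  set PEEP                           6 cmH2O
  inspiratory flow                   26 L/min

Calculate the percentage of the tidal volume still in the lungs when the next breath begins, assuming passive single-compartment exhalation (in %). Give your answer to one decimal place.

Flow: 26 L/min ÷ 60 = 0.4333 L/s.
R = (PIP − Pplat)/V̇ = (26.3 − 22.1) / 0.4333 = 4.2/0.4333 = 9.693 cmH2O·s/L.
C = Vt/(Pplat − PEEP) = 355.0 / (22.1 − 6) = 355.0/16.1 = 22.05 mL/cmH2O.
τ = R × C = 9.693 × 0.02205 L/cmH2O = 0.2137 s.
Fraction remaining at end-expiration = e^(−Te/τ) = e^(−0.21/0.2137) = 0.3743 → 37.43%.

37.4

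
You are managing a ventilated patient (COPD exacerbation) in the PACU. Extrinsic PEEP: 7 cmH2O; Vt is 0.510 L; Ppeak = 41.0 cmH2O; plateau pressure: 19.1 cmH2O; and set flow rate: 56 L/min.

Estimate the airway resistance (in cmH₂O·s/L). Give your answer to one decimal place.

23.5

Flow: 56 L/min ÷ 60 = 0.9333 L/s.
Raw = (PIP − Pplat) / flow = (41.0 − 19.1) / 0.9333 = 21.9 / 0.9333 = 23.465 cmH2O·s/L.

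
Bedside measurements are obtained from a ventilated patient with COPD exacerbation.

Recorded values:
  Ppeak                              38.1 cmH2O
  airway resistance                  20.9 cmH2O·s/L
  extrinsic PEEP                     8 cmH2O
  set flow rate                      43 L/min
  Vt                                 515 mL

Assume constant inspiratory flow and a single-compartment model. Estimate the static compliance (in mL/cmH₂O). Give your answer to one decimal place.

34.1

Flow: 43 L/min ÷ 60 = 0.7167 L/s.
Equation of motion (constant flow): PIP = Vt/C + R·V̇ + PEEP.
Vt/C = PIP − R·V̇ − PEEP = 38.1 − 20.9×0.7167 − 8 = 38.1 − 14.979 − 8 = 15.121 cmH2O.
C = Vt / 15.121 = 515 / 15.121 = 34.059 mL/cmH2O.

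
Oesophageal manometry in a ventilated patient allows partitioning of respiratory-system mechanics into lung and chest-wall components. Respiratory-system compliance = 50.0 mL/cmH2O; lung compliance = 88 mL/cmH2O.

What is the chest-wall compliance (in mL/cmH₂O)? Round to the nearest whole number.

1/Ccw = 1/Crs − 1/CL.
1/Ccw = 1/50.0 − 1/88 = 0.008636.
Ccw = 115.79 mL/cmH2O.

116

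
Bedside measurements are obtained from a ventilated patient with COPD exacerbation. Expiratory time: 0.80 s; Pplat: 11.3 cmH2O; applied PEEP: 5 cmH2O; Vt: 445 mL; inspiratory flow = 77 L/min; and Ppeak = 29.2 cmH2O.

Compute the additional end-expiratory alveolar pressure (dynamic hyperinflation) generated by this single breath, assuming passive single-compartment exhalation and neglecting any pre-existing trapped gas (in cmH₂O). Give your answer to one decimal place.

Flow: 77 L/min ÷ 60 = 1.2833 L/s.
R = (PIP − Pplat)/V̇ = (29.2 − 11.3) / 1.2833 = 17.9/1.2833 = 13.948 cmH2O·s/L.
C = Vt/(Pplat − PEEP) = 445.0 / (11.3 − 5) = 445.0/6.3 = 70.635 mL/cmH2O.
τ = R × C = 13.948 × 0.07064 L/cmH2O = 0.9853 s.
Fraction remaining = e^(−Te/τ) = e^(−0.80/0.9853) = 0.444; trapped volume = 445.0 × 0.444 = 197.58 mL.
Additional alveolar pressure from trapping ≈ V_trapped / C = 197.58 / 70.635 = 2.797 cmH2O.

2.8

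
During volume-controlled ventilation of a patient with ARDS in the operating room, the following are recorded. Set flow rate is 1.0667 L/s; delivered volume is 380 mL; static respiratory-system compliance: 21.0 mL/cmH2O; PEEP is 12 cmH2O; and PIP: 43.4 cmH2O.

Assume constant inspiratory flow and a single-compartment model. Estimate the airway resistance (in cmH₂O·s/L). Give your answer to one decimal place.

12.5

Equation of motion (constant flow): PIP = Vt/C + R·V̇ + PEEP.
R·V̇ = PIP − Vt/C − PEEP = 43.4 − 380/21.0 − 12 = 43.4 − 18.095 − 12 = 13.305 cmH2O.
R = 13.305 / 1.0667 = 12.473 cmH2O·s/L.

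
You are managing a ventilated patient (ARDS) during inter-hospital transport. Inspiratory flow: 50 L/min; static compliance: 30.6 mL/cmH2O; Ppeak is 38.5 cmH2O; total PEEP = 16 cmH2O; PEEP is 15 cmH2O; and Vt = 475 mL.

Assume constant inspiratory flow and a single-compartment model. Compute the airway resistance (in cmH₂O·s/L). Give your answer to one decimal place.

8.4

Flow: 50 L/min ÷ 60 = 0.8333 L/s.
Total PEEP = 16 cmH2O (set 15 + intrinsic 1); this is the baseline alveolar pressure.
Equation of motion (constant flow): PIP = Vt/C + R·V̇ + PEEP.
R·V̇ = PIP − Vt/C − PEEP = 38.5 − 475/30.6 − 16 = 38.5 − 15.523 − 16 = 6.977 cmH2O.
R = 6.977 / 0.8333 = 8.373 cmH2O·s/L.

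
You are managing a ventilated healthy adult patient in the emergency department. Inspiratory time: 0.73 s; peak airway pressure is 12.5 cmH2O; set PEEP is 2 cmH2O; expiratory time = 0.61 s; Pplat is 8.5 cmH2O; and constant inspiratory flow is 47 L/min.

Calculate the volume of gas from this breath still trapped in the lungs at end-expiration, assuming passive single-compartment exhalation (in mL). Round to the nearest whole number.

Flow: 47 L/min ÷ 60 = 0.7833 L/s.
Vt = flow × Ti = 0.7833 L/s × 0.73 s × 1000 mL/L = 571.81 mL.
R = (PIP − Pplat)/V̇ = (12.5 − 8.5) / 0.7833 = 4.0/0.7833 = 5.107 cmH2O·s/L.
C = Vt/(Pplat − PEEP) = 571.81 / (8.5 − 2) = 571.81/6.5 = 87.971 mL/cmH2O.
τ = R × C = 5.107 × 0.08797 L/cmH2O = 0.4493 s.
Fraction remaining = e^(−Te/τ) = e^(−0.61/0.4493) = 0.2573.
Trapped volume = 571.81 × 0.2573 = 147.13 mL.

147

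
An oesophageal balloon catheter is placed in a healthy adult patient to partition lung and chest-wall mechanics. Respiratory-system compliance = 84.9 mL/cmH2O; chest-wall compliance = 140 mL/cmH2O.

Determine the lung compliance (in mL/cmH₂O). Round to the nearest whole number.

1/CL = 1/Crs − 1/Ccw.
1/CL = 1/84.9 − 1/140 = 0.004636.
CL = 215.7 mL/cmH2O.

216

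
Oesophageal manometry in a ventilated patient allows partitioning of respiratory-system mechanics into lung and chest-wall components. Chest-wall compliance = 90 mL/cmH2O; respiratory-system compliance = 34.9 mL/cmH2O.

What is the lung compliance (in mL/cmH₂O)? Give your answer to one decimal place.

1/CL = 1/Crs − 1/Ccw.
1/CL = 1/34.9 − 1/90 = 0.01754.
CL = 57.013 mL/cmH2O.

57.0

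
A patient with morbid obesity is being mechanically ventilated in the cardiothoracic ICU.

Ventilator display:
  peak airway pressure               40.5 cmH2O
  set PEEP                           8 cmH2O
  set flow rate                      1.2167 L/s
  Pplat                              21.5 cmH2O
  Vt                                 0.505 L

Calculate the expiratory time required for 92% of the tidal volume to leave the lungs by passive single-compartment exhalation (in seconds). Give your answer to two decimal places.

R = (PIP − Pplat)/V̇ = (40.5 − 21.5) / 1.2167 = 19.0/1.2167 = 15.616 cmH2O·s/L.
C = Vt/(Pplat − PEEP) = 505.0 / (21.5 − 8) = 505.0/13.5 = 37.407 mL/cmH2O.
τ = R × C = 15.616 × 0.03741 L/cmH2O = 0.5842 s.
t = −τ·ln(1 − 0.92) = −0.5842·ln(0.08) = 1.476 s.

1.48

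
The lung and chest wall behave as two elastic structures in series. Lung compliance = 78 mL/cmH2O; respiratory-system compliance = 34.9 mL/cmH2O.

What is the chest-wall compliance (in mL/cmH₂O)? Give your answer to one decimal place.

63.2

1/Ccw = 1/Crs − 1/CL.
1/Ccw = 1/34.9 − 1/78 = 0.01583.
Ccw = 63.171 mL/cmH2O.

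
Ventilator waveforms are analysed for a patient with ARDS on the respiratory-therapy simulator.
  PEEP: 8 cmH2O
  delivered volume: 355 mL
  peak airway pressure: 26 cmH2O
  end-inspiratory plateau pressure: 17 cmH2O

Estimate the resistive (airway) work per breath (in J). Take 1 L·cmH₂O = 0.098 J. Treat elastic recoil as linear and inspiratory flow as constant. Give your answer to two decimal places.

With constant inspiratory flow the resistive pressure is constant at PIP − Pplat = 26 − 17 = 9.0 cmH2O, so resistive work = 9.0 × 0.355 = 3.195 L·cmH2O.
× 0.098 J/(L·cmH2O) → 0.3131 J.

0.31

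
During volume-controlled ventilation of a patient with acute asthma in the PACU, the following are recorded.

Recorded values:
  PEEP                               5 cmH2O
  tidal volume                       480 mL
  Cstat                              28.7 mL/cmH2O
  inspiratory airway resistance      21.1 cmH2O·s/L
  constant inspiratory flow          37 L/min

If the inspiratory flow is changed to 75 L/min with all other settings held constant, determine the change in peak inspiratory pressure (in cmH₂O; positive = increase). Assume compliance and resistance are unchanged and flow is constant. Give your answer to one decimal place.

Flow: 37 L/min ÷ 60 = 0.6167 L/s.
New flow: 75 L/min ÷ 60 = 1.25 L/s.
PIP = Vt/C + R·V̇ + PEEP (constant-flow equation of motion).
Only the resistive term changes: ΔPIP = R × ΔV̇ = 21.1 × (1.25 − 0.6167) = 21.1 × 0.6333 = 13.363 cmH2O.

13.4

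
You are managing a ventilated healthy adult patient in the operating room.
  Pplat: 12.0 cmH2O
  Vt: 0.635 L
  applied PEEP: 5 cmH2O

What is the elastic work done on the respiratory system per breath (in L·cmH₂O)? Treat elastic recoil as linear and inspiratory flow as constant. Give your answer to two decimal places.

2.22

Elastic work ≈ ½ × (Pplat − PEEP) × Vt = 0.5 × (12.0 − 5) × 0.635 L = 0.5 × 7.0 × 0.635 = 2.223 L·cmH2O.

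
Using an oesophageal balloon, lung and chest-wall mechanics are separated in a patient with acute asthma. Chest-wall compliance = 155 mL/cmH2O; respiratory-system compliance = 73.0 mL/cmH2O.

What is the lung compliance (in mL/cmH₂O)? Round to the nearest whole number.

1/CL = 1/Crs − 1/Ccw.
1/CL = 1/73.0 − 1/155 = 0.007247.
CL = 137.99 mL/cmH2O.

138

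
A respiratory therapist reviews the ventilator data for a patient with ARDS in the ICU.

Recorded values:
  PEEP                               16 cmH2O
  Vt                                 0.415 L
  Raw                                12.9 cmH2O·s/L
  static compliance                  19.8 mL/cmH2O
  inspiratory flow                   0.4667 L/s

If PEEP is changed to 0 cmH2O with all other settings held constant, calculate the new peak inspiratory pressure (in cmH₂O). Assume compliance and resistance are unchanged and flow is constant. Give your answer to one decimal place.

27.0

PIP = Vt/C + R·V̇ + PEEP (constant-flow equation of motion).
Only the baseline term changes: ΔPIP = ΔPEEP = 0 − 16 = -16.0 cmH2O.
Original PIP = 415/19.8 + 12.9×0.4667 + 16 = 42.98 cmH2O; new PIP = 42.98 + (-16.0) = 26.98 cmH2O.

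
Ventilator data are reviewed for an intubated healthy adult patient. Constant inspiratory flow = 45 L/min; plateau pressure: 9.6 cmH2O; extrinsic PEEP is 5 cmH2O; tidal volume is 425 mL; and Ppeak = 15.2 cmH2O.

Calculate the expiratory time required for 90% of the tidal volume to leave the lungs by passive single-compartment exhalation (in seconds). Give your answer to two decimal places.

Flow: 45 L/min ÷ 60 = 0.75 L/s.
R = (PIP − Pplat)/V̇ = (15.2 − 9.6) / 0.75 = 5.6/0.75 = 7.467 cmH2O·s/L.
C = Vt/(Pplat − PEEP) = 425.0 / (9.6 − 5) = 425.0/4.6 = 92.391 mL/cmH2O.
τ = R × C = 7.467 × 0.09239 L/cmH2O = 0.6899 s.
t = −τ·ln(1 − 0.90) = −0.6899·ln(0.1) = 1.589 s.

1.59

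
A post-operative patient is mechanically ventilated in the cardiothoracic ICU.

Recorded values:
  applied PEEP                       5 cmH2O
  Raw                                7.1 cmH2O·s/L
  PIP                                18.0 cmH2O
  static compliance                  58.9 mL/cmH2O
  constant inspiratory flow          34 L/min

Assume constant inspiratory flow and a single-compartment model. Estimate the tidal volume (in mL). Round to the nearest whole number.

529

Flow: 34 L/min ÷ 60 = 0.5667 L/s.
Equation of motion (constant flow): PIP = Vt/C + R·V̇ + PEEP.
Vt/C = PIP − R·V̇ − PEEP = 18.0 − 4.024 − 5 = 8.976 cmH2O.
Vt = C × 8.976 = 58.9 × 8.976 = 528.69 mL.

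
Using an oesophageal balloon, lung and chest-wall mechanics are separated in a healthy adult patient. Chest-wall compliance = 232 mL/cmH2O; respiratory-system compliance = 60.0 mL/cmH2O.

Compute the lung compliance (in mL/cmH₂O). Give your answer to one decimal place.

1/CL = 1/Crs − 1/Ccw.
1/CL = 1/60.0 − 1/232 = 0.01236.
CL = 80.906 mL/cmH2O.

80.9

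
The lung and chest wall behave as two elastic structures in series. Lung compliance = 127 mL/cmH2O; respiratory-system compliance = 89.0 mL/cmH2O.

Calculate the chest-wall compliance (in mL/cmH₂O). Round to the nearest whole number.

297

1/Ccw = 1/Crs − 1/CL.
1/Ccw = 1/89.0 − 1/127 = 0.003362.
Ccw = 297.44 mL/cmH2O.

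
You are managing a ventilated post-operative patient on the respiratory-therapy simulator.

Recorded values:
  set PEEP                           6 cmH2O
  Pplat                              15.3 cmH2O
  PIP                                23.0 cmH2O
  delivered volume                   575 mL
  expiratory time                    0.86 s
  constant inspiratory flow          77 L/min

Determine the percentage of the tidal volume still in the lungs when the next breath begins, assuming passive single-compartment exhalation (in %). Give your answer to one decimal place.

Flow: 77 L/min ÷ 60 = 1.2833 L/s.
R = (PIP − Pplat)/V̇ = (23.0 − 15.3) / 1.2833 = 7.7/1.2833 = 6.0 cmH2O·s/L.
C = Vt/(Pplat − PEEP) = 575.0 / (15.3 − 6) = 575.0/9.3 = 61.828 mL/cmH2O.
τ = R × C = 6.0 × 0.06183 L/cmH2O = 0.371 s.
Fraction remaining at end-expiration = e^(−Te/τ) = e^(−0.86/0.371) = 0.09846 → 9.846%.

9.8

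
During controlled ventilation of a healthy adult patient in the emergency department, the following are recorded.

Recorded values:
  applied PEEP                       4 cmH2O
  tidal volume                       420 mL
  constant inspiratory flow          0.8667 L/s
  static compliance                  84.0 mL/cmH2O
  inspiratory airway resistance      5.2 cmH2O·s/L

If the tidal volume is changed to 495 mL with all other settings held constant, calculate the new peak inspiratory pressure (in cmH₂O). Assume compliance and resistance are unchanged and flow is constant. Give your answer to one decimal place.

14.4

PIP = Vt/C + R·V̇ + PEEP (constant-flow equation of motion).
Only the elastic term changes: ΔPIP = ΔVt / C = (495 − 420) / 84.0 = 0.8929 cmH2O.
Original PIP = 420/84.0 + 5.2×0.8667 + 4 = 13.507 cmH2O; new PIP = 13.507 + (0.8929) = 14.4 cmH2O.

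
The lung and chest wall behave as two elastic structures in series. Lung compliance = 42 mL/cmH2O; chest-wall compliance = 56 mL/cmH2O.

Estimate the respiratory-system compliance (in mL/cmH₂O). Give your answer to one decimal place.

24.0

Lung and chest wall are elastances in series: 1/Crs = 1/CL + 1/Ccw.
1/Crs = 1/42 + 1/56 = 0.04167.
Crs = 23.998 mL/cmH2O.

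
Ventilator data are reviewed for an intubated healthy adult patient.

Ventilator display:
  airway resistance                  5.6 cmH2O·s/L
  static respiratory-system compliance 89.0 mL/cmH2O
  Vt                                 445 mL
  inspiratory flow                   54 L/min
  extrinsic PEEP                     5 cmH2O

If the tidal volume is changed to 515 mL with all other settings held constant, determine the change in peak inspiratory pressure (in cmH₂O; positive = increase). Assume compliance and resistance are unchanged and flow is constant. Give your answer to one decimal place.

0.8

PIP = Vt/C + R·V̇ + PEEP (constant-flow equation of motion).
Only the elastic term changes: ΔPIP = ΔVt / C = (515 − 445) / 89.0 = 0.7865 cmH2O.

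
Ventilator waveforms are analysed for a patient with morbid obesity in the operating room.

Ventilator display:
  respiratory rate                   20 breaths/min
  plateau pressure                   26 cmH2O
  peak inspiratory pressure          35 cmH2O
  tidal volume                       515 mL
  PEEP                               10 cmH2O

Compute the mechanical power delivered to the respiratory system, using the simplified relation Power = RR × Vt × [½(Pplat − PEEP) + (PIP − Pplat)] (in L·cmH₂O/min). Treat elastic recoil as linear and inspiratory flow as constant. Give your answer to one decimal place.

175.1

Per-breath work = Vt × [½(Pplat−PEEP) + (PIP−Pplat)] = 0.515 × [0.5×16.0 + 9.0] = 0.515 × 17.0 = 8.755 L·cmH2O.
Power = 20 × 8.755 = 175.1 L·cmH2O/min.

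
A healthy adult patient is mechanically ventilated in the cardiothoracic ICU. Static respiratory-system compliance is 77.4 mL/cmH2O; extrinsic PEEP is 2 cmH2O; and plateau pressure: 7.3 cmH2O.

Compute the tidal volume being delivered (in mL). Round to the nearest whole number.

410

Vt = Cstat × (Pplat − PEEP) = 77.4 × (7.3 − 2) = 77.4 × 5.3 = 410.22 mL.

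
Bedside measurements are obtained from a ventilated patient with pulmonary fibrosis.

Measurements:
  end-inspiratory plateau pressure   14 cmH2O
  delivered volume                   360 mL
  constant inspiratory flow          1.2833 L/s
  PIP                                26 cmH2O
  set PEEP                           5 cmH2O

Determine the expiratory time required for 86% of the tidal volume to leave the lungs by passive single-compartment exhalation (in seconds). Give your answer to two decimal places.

R = (PIP − Pplat)/V̇ = (26 − 14) / 1.2833 = 12.0/1.2833 = 9.351 cmH2O·s/L.
C = Vt/(Pplat − PEEP) = 360.0 / (14 − 5) = 360.0/9.0 = 40.0 mL/cmH2O.
τ = R × C = 9.351 × 0.04 L/cmH2O = 0.374 s.
t = −τ·ln(1 − 0.86) = −0.374·ln(0.14) = 0.7353 s.

0.74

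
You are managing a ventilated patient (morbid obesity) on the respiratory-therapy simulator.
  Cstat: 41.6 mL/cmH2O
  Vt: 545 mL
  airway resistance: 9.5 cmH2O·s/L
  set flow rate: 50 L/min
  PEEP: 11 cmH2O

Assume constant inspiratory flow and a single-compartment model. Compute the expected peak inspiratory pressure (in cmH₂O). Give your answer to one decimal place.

32.0

Flow: 50 L/min ÷ 60 = 0.8333 L/s.
Equation of motion (constant flow): PIP = Vt/C + R·V̇ + PEEP.
PIP = 545/41.6 + 9.5×0.8333 + 11 = 13.101 + 7.916 + 11 = 32.017 cmH2O.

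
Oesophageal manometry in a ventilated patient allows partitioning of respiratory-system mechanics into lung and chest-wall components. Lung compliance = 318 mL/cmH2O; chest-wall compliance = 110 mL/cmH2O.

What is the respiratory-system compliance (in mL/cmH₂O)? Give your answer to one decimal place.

81.7

Lung and chest wall are elastances in series: 1/Crs = 1/CL + 1/Ccw.
1/Crs = 1/318 + 1/110 = 0.01224.
Crs = 81.699 mL/cmH2O.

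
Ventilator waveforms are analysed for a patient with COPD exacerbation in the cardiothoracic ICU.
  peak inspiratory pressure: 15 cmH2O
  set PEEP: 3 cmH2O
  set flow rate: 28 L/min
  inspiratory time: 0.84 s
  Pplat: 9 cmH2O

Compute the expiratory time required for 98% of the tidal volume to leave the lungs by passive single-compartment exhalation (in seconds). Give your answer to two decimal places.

3.29

Flow: 28 L/min ÷ 60 = 0.4667 L/s.
Vt = flow × Ti = 0.4667 L/s × 0.84 s × 1000 mL/L = 392.03 mL.
R = (PIP − Pplat)/V̇ = (15 − 9) / 0.4667 = 6.0/0.4667 = 12.856 cmH2O·s/L.
C = Vt/(Pplat − PEEP) = 392.03 / (9 − 3) = 392.03/6.0 = 65.338 mL/cmH2O.
τ = R × C = 12.856 × 0.06534 L/cmH2O = 0.84 s.
t = −τ·ln(1 − 0.98) = −0.84·ln(0.02) = 3.286 s.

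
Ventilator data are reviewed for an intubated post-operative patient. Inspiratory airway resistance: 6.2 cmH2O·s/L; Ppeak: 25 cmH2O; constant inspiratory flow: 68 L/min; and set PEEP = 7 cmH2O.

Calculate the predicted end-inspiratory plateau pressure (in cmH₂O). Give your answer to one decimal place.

18.0

Flow: 68 L/min ÷ 60 = 1.1333 L/s.
Pplat = PIP − Raw × flow = 25 − 6.2 × 1.1333 = 25 − 7.026 = 17.974 cmH2O.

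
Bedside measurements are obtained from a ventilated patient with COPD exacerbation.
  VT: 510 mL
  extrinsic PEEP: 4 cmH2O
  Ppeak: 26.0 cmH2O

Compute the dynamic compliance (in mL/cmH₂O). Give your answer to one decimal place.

Dynamic compliance = Vt / (PIP − PEEP) = 510 / (26.0 − 4) = 510 / 22.0 = 23.182 mL/cmH2O.

23.2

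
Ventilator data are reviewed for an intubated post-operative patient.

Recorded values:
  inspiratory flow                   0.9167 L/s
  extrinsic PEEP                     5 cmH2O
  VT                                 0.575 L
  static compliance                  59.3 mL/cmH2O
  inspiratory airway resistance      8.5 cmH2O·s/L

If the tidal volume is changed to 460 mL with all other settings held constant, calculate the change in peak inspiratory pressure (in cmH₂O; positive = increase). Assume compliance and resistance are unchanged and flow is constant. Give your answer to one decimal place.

PIP = Vt/C + R·V̇ + PEEP (constant-flow equation of motion).
Only the elastic term changes: ΔPIP = ΔVt / C = (460 − 575) / 59.3 = -1.939 cmH2O.

-1.9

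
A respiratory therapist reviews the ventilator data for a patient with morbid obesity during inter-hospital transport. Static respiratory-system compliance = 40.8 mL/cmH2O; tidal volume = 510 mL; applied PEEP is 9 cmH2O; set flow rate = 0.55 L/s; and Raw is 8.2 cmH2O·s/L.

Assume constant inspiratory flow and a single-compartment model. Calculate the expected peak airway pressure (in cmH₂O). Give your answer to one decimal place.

26.0

Equation of motion (constant flow): PIP = Vt/C + R·V̇ + PEEP.
PIP = 510/40.8 + 8.2×0.55 + 9 = 12.5 + 4.51 + 9 = 26.01 cmH2O.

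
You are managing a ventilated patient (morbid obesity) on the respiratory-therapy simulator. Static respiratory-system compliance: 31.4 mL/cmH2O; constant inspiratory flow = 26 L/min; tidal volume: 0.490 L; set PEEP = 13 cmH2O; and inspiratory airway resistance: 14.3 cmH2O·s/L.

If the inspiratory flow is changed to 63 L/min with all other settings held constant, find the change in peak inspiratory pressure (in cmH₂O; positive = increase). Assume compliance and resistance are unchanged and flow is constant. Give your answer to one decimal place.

8.8

Flow: 26 L/min ÷ 60 = 0.4333 L/s.
New flow: 63 L/min ÷ 60 = 1.05 L/s.
PIP = Vt/C + R·V̇ + PEEP (constant-flow equation of motion).
Only the resistive term changes: ΔPIP = R × ΔV̇ = 14.3 × (1.05 − 0.4333) = 14.3 × 0.6167 = 8.819 cmH2O.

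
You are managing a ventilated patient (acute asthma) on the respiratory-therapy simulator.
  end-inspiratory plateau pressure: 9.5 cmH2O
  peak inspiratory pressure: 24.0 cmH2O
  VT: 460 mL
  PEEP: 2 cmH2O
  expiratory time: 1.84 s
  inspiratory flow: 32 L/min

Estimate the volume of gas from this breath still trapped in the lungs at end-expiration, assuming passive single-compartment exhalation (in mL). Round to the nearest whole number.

153

Flow: 32 L/min ÷ 60 = 0.5333 L/s.
R = (PIP − Pplat)/V̇ = (24.0 − 9.5) / 0.5333 = 14.5/0.5333 = 27.189 cmH2O·s/L.
C = Vt/(Pplat − PEEP) = 460.0 / (9.5 − 2) = 460.0/7.5 = 61.333 mL/cmH2O.
τ = R × C = 27.189 × 0.06133 L/cmH2O = 1.668 s.
Fraction remaining = e^(−Te/τ) = e^(−1.84/1.668) = 0.3318.
Trapped volume = 460.0 × 0.3318 = 152.63 mL.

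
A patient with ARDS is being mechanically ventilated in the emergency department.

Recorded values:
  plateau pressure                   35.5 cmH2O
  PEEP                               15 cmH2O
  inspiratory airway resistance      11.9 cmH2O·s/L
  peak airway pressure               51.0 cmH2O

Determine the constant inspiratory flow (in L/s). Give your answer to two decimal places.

1.30

flow = (PIP − Pplat) / Raw = 15.5 / 11.9 = 1.303 L/s.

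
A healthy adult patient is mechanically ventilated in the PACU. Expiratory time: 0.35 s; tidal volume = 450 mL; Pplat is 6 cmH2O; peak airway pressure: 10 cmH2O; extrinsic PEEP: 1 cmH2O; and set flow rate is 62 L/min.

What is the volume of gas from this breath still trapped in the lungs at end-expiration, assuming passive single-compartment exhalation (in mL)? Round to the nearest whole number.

165

Flow: 62 L/min ÷ 60 = 1.0333 L/s.
R = (PIP − Pplat)/V̇ = (10 − 6) / 1.0333 = 4.0/1.0333 = 3.871 cmH2O·s/L.
C = Vt/(Pplat − PEEP) = 450.0 / (6 − 1) = 450.0/5.0 = 90.0 mL/cmH2O.
τ = R × C = 3.871 × 0.09 L/cmH2O = 0.3484 s.
Fraction remaining = e^(−Te/τ) = e^(−0.35/0.3484) = 0.3662.
Trapped volume = 450.0 × 0.3662 = 164.79 mL.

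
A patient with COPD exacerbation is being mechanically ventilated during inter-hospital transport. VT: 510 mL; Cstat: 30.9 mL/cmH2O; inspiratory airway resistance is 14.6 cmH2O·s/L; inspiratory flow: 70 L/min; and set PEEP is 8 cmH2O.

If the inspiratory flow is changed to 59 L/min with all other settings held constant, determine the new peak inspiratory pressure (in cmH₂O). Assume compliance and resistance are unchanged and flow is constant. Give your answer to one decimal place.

38.9

Flow: 70 L/min ÷ 60 = 1.1667 L/s.
New flow: 59 L/min ÷ 60 = 0.9833 L/s.
PIP = Vt/C + R·V̇ + PEEP (constant-flow equation of motion).
Only the resistive term changes: ΔPIP = R × ΔV̇ = 14.6 × (0.9833 − 1.1667) = 14.6 × -0.1834 = -2.678 cmH2O.
Original PIP = 510/30.9 + 14.6×1.1667 + 8 = 41.539 cmH2O; new PIP = 41.539 + (-2.678) = 38.861 cmH2O.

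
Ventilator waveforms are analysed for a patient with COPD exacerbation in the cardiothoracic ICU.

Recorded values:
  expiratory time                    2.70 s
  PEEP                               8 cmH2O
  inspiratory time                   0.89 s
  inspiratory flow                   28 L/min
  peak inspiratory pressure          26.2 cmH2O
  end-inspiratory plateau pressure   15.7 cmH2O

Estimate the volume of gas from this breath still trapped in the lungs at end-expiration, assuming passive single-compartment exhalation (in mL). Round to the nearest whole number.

Flow: 28 L/min ÷ 60 = 0.4667 L/s.
Vt = flow × Ti = 0.4667 L/s × 0.89 s × 1000 mL/L = 415.36 mL.
R = (PIP − Pplat)/V̇ = (26.2 − 15.7) / 0.4667 = 10.5/0.4667 = 22.498 cmH2O·s/L.
C = Vt/(Pplat − PEEP) = 415.36 / (15.7 − 8) = 415.36/7.7 = 53.943 mL/cmH2O.
τ = R × C = 22.498 × 0.05394 L/cmH2O = 1.214 s.
Fraction remaining = e^(−Te/τ) = e^(−2.70/1.214) = 0.1082.
Trapped volume = 415.36 × 0.1082 = 44.942 mL.

45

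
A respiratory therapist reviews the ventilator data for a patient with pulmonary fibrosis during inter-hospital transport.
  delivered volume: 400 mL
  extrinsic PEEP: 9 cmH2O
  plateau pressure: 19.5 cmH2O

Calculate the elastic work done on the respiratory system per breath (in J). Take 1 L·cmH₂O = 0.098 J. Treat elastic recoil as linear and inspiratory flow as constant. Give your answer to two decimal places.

0.21

Elastic work ≈ ½ × (Pplat − PEEP) × Vt = 0.5 × (19.5 − 9) × 0.400 L = 0.5 × 10.5 × 0.400 = 2.1 L·cmH2O.
× 0.098 J/(L·cmH2O) → 0.2058 J.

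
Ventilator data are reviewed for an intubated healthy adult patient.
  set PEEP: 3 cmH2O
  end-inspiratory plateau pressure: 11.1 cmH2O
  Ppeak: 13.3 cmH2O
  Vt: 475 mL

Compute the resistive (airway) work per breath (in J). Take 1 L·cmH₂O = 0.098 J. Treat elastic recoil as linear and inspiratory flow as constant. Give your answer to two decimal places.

0.10

With constant inspiratory flow the resistive pressure is constant at PIP − Pplat = 13.3 − 11.1 = 2.2 cmH2O, so resistive work = 2.2 × 0.475 = 1.045 L·cmH2O.
× 0.098 J/(L·cmH2O) → 0.1024 J.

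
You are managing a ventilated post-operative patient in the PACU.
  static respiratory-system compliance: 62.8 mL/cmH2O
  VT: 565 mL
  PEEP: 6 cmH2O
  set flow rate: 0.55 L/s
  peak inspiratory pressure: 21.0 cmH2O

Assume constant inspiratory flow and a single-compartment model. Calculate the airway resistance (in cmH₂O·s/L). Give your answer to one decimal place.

Equation of motion (constant flow): PIP = Vt/C + R·V̇ + PEEP.
R·V̇ = PIP − Vt/C − PEEP = 21.0 − 565/62.8 − 6 = 21.0 − 8.997 − 6 = 6.003 cmH2O.
R = 6.003 / 0.55 = 10.915 cmH2O·s/L.

10.9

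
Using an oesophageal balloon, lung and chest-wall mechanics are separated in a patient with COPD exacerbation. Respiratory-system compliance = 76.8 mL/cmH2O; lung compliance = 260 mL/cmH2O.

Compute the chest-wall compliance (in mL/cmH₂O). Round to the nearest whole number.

109

1/Ccw = 1/Crs − 1/CL.
1/Ccw = 1/76.8 − 1/260 = 0.009175.
Ccw = 108.99 mL/cmH2O.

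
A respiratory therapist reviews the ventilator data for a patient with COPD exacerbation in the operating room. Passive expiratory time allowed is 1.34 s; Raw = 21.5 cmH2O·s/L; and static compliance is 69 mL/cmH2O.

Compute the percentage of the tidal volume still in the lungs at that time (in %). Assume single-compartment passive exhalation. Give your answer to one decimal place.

40.5

τ = R × C = 21.5 × 69 mL/cmH2O = 21.5 × 0.069 L/cmH2O = 1.484 s.
Passive exhalation: V(t)/V₀ = e^(−t/τ) = e^(−1.34/1.484) = 0.4054.
Fraction remaining = 0.4054 → 40.54%.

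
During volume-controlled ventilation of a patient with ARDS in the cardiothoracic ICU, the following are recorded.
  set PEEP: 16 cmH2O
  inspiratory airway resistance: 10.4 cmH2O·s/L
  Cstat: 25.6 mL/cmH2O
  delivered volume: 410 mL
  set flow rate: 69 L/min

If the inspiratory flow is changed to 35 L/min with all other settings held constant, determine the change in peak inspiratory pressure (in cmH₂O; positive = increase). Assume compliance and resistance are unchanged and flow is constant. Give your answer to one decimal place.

Flow: 69 L/min ÷ 60 = 1.15 L/s.
New flow: 35 L/min ÷ 60 = 0.5833 L/s.
PIP = Vt/C + R·V̇ + PEEP (constant-flow equation of motion).
Only the resistive term changes: ΔPIP = R × ΔV̇ = 10.4 × (0.5833 − 1.15) = 10.4 × -0.5667 = -5.894 cmH2O.

-5.9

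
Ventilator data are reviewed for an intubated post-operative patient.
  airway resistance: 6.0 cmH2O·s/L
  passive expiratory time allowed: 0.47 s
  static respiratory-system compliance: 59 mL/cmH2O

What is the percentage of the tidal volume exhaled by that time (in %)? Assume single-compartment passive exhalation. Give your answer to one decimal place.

73.5

τ = R × C = 6.0 × 59 mL/cmH2O = 6.0 × 0.059 L/cmH2O = 0.354 s.
Passive exhalation: V(t)/V₀ = e^(−t/τ) = e^(−0.47/0.354) = 0.2651.
Fraction exhaled = 1 − 0.2651 = 0.7349 → 73.49%.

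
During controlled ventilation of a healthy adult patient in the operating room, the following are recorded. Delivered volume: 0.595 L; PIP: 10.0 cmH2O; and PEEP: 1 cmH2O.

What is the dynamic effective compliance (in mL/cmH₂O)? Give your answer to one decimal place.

66.1

Dynamic compliance = Vt / (PIP − PEEP) = 595 / (10.0 − 1) = 595 / 9.0 = 66.111 mL/cmH2O.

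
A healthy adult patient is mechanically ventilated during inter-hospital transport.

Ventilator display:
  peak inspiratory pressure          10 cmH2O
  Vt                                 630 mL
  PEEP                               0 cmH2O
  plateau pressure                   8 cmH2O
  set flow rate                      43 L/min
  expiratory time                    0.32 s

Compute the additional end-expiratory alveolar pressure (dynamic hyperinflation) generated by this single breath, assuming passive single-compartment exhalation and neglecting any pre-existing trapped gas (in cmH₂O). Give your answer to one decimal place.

Flow: 43 L/min ÷ 60 = 0.7167 L/s.
R = (PIP − Pplat)/V̇ = (10 − 8) / 0.7167 = 2.0/0.7167 = 2.791 cmH2O·s/L.
C = Vt/(Pplat − PEEP) = 630.0 / (8 − 0) = 630.0/8.0 = 78.75 mL/cmH2O.
τ = R × C = 2.791 × 0.07875 L/cmH2O = 0.2198 s.
Fraction remaining = e^(−Te/τ) = e^(−0.32/0.2198) = 0.2332; trapped volume = 630.0 × 0.2332 = 146.92 mL.
Additional alveolar pressure from trapping ≈ V_trapped / C = 146.92 / 78.75 = 1.866 cmH2O.

1.9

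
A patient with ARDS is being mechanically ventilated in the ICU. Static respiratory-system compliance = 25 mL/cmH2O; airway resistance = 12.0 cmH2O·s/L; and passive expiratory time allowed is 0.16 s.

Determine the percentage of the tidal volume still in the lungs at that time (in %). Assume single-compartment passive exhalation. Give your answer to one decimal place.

τ = R × C = 12.0 × 25 mL/cmH2O = 12.0 × 0.025 L/cmH2O = 0.3 s.
Passive exhalation: V(t)/V₀ = e^(−t/τ) = e^(−0.16/0.3) = 0.5866.
Fraction remaining = 0.5866 → 58.66%.

58.7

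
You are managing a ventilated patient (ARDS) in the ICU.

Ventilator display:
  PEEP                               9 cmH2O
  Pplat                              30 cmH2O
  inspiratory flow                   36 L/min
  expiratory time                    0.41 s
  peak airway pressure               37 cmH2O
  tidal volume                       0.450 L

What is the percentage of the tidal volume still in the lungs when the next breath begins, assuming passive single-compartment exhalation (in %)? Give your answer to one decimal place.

Flow: 36 L/min ÷ 60 = 0.6 L/s.
R = (PIP − Pplat)/V̇ = (37 − 30) / 0.6 = 7.0/0.6 = 11.667 cmH2O·s/L.
C = Vt/(Pplat − PEEP) = 450.0 / (30 − 9) = 450.0/21.0 = 21.429 mL/cmH2O.
τ = R × C = 11.667 × 0.02143 L/cmH2O = 0.25 s.
Fraction remaining at end-expiration = e^(−Te/τ) = e^(−0.41/0.25) = 0.194 → 19.4%.

19.4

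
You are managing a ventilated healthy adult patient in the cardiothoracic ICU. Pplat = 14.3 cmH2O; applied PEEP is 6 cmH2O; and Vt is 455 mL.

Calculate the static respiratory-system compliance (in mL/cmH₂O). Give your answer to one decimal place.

Cstat = Vt / (Pplat − PEEP) = 455 / (14.3 − 6) = 455 / 8.3 = 54.819 mL/cmH2O.

54.8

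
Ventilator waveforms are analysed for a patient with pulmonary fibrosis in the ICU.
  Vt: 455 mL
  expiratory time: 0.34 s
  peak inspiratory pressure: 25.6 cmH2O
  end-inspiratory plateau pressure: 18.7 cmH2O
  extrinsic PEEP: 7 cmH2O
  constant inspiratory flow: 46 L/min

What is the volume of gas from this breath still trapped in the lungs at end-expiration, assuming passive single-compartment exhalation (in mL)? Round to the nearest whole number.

Flow: 46 L/min ÷ 60 = 0.7667 L/s.
R = (PIP − Pplat)/V̇ = (25.6 − 18.7) / 0.7667 = 6.9/0.7667 = 9.0 cmH2O·s/L.
C = Vt/(Pplat − PEEP) = 455.0 / (18.7 − 7) = 455.0/11.7 = 38.889 mL/cmH2O.
τ = R × C = 9.0 × 0.03889 L/cmH2O = 0.35 s.
Fraction remaining = e^(−Te/τ) = e^(−0.34/0.35) = 0.3785.
Trapped volume = 455.0 × 0.3785 = 172.22 mL.

172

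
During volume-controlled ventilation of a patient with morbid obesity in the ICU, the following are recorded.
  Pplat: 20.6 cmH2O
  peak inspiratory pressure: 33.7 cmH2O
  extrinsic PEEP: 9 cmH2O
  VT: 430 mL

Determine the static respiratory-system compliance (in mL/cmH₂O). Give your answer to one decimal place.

37.1

Cstat = Vt / (Pplat − PEEP) = 430 / (20.6 − 9) = 430 / 11.6 = 37.069 mL/cmH2O.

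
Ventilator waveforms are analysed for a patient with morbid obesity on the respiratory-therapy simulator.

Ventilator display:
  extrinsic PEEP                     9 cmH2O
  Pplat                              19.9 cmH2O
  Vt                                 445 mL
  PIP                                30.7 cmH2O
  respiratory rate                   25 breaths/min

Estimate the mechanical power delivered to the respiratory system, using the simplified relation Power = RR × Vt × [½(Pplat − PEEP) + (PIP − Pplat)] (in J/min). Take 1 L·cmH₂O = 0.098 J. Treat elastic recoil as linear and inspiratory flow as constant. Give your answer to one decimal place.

17.7

Per-breath work = Vt × [½(Pplat−PEEP) + (PIP−Pplat)] = 0.445 × [0.5×10.9 + 10.8] = 0.445 × 16.25 = 7.231 L·cmH2O.
Power = 25 × 7.231 = 180.78 L·cmH2O/min.
× 0.098 J/(L·cmH2O) → 17.716 J/min.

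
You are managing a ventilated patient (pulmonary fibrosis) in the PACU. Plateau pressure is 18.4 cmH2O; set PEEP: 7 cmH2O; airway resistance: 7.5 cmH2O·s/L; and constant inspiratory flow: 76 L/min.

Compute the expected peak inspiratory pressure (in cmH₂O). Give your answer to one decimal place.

27.9

Flow: 76 L/min ÷ 60 = 1.2667 L/s.
PIP = Pplat + Raw × flow = 18.4 + 7.5 × 1.2667 = 18.4 + 9.5 = 27.9 cmH2O.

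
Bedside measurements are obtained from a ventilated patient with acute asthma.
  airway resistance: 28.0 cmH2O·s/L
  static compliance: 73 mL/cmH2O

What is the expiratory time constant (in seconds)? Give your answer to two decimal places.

τ = R × C = 28.0 × 73 mL/cmH2O = 28.0 × 0.073 L/cmH2O = 2.044 s.

2.04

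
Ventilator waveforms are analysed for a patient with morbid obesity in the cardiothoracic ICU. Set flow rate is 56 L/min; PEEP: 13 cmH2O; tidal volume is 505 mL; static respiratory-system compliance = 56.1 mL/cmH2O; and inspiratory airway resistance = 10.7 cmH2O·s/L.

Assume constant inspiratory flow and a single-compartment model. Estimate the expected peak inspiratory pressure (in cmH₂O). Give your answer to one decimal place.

Flow: 56 L/min ÷ 60 = 0.9333 L/s.
Equation of motion (constant flow): PIP = Vt/C + R·V̇ + PEEP.
PIP = 505/56.1 + 10.7×0.9333 + 13 = 9.002 + 9.986 + 13 = 31.988 cmH2O.

32.0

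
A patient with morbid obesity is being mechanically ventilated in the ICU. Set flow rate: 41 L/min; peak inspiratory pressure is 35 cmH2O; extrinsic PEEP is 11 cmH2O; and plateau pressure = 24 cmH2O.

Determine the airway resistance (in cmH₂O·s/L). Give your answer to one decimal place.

Flow: 41 L/min ÷ 60 = 0.6833 L/s.
Raw = (PIP − Pplat) / flow = (35 − 24) / 0.6833 = 11.0 / 0.6833 = 16.098 cmH2O·s/L.

16.1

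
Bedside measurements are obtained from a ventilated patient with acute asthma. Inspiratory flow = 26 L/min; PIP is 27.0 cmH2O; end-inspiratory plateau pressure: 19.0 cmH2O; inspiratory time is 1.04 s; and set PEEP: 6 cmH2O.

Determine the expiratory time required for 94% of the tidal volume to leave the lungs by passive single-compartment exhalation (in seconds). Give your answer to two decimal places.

Flow: 26 L/min ÷ 60 = 0.4333 L/s.
Vt = flow × Ti = 0.4333 L/s × 1.04 s × 1000 mL/L = 450.63 mL.
R = (PIP − Pplat)/V̇ = (27.0 − 19.0) / 0.4333 = 8.0/0.4333 = 18.463 cmH2O·s/L.
C = Vt/(Pplat − PEEP) = 450.63 / (19.0 − 6) = 450.63/13.0 = 34.664 mL/cmH2O.
τ = R × C = 18.463 × 0.03466 L/cmH2O = 0.6399 s.
t = −τ·ln(1 − 0.94) = −0.6399·ln(0.06) = 1.8 s.

1.80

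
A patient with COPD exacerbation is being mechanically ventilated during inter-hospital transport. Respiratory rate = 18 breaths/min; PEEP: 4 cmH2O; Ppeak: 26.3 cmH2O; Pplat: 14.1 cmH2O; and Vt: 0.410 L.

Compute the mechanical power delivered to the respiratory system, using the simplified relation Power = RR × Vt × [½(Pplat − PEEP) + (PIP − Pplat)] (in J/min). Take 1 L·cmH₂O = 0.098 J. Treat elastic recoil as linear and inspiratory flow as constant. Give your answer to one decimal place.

Per-breath work = Vt × [½(Pplat−PEEP) + (PIP−Pplat)] = 0.410 × [0.5×10.1 + 12.2] = 0.410 × 17.25 = 7.073 L·cmH2O.
Power = 18 × 7.073 = 127.31 L·cmH2O/min.
× 0.098 J/(L·cmH2O) → 12.476 J/min.

12.5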